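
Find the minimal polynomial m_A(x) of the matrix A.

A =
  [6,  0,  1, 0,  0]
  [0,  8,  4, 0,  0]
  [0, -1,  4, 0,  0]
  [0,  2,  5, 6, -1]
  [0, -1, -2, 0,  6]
x^3 - 18*x^2 + 108*x - 216

The characteristic polynomial is χ_A(x) = (x - 6)^5, so the eigenvalues are known. The minimal polynomial is
  m_A(x) = Π_λ (x − λ)^{k_λ}
where k_λ is the size of the *largest* Jordan block for λ (equivalently, the smallest k with (A − λI)^k v = 0 for every generalised eigenvector v of λ).

  λ = 6: largest Jordan block has size 3, contributing (x − 6)^3

So m_A(x) = (x - 6)^3 = x^3 - 18*x^2 + 108*x - 216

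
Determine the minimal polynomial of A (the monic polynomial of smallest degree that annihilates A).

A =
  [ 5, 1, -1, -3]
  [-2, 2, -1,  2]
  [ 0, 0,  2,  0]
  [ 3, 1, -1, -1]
x^3 - 6*x^2 + 12*x - 8

The characteristic polynomial is χ_A(x) = (x - 2)^4, so the eigenvalues are known. The minimal polynomial is
  m_A(x) = Π_λ (x − λ)^{k_λ}
where k_λ is the size of the *largest* Jordan block for λ (equivalently, the smallest k with (A − λI)^k v = 0 for every generalised eigenvector v of λ).

  λ = 2: largest Jordan block has size 3, contributing (x − 2)^3

So m_A(x) = (x - 2)^3 = x^3 - 6*x^2 + 12*x - 8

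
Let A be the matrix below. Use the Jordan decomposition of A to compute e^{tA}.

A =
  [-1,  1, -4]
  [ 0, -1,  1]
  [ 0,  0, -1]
e^{tA} =
  [exp(-t), t*exp(-t), t^2*exp(-t)/2 - 4*t*exp(-t)]
  [0, exp(-t), t*exp(-t)]
  [0, 0, exp(-t)]

Strategy: write A = P · J · P⁻¹ where J is a Jordan canonical form, so e^{tA} = P · e^{tJ} · P⁻¹, and e^{tJ} can be computed block-by-block.

A has Jordan form
J =
  [-1,  1,  0]
  [ 0, -1,  1]
  [ 0,  0, -1]
(up to reordering of blocks).

Per-block formulas:
  For a 3×3 Jordan block J_3(-1): exp(t · J_3(-1)) = e^(-1t)·(I + t·N + (t^2/2)·N^2), where N is the 3×3 nilpotent shift.

After assembling e^{tJ} and conjugating by P, we get:

e^{tA} =
  [exp(-t), t*exp(-t), t^2*exp(-t)/2 - 4*t*exp(-t)]
  [0, exp(-t), t*exp(-t)]
  [0, 0, exp(-t)]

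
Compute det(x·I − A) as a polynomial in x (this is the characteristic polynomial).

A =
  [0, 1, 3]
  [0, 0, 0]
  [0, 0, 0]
x^3

Expanding det(x·I − A) (e.g. by cofactor expansion or by noting that A is similar to its Jordan form J, which has the same characteristic polynomial as A) gives
  χ_A(x) = x^3
which factors as x^3. The eigenvalues (with algebraic multiplicities) are λ = 0 with multiplicity 3.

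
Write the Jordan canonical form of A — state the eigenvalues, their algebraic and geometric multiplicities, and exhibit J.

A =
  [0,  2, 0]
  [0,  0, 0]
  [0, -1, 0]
J_2(0) ⊕ J_1(0)

The characteristic polynomial is
  det(x·I − A) = x^3

Eigenvalues and multiplicities (the geometric multiplicity of λ is n − rank(A − λI), which equals the number of Jordan blocks for λ):
  λ = 0: algebraic multiplicity = 3, geometric multiplicity = 2

Determining the block sizes for each eigenvalue:
  λ = 0: 2 blocks summing to 3 forces exactly one block of size 2 and the rest size 1 → block sizes [2, 1]

Assembling the blocks gives a Jordan form
J =
  [0, 1, 0]
  [0, 0, 0]
  [0, 0, 0]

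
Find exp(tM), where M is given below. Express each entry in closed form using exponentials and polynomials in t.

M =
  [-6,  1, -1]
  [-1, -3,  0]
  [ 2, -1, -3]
e^{tM} =
  [t^2*exp(-4*t)/2 - 2*t*exp(-4*t) + exp(-4*t), t*exp(-4*t), t^2*exp(-4*t)/2 - t*exp(-4*t)]
  [t^2*exp(-4*t)/2 - t*exp(-4*t), t*exp(-4*t) + exp(-4*t), t^2*exp(-4*t)/2]
  [-t^2*exp(-4*t)/2 + 2*t*exp(-4*t), -t*exp(-4*t), -t^2*exp(-4*t)/2 + t*exp(-4*t) + exp(-4*t)]

Strategy: write M = P · J · P⁻¹ where J is a Jordan canonical form, so e^{tM} = P · e^{tJ} · P⁻¹, and e^{tJ} can be computed block-by-block.

M has Jordan form
J =
  [-4,  1,  0]
  [ 0, -4,  1]
  [ 0,  0, -4]
(up to reordering of blocks).

Per-block formulas:
  For a 3×3 Jordan block J_3(-4): exp(t · J_3(-4)) = e^(-4t)·(I + t·N + (t^2/2)·N^2), where N is the 3×3 nilpotent shift.

After assembling e^{tJ} and conjugating by P, we get:

e^{tM} =
  [t^2*exp(-4*t)/2 - 2*t*exp(-4*t) + exp(-4*t), t*exp(-4*t), t^2*exp(-4*t)/2 - t*exp(-4*t)]
  [t^2*exp(-4*t)/2 - t*exp(-4*t), t*exp(-4*t) + exp(-4*t), t^2*exp(-4*t)/2]
  [-t^2*exp(-4*t)/2 + 2*t*exp(-4*t), -t*exp(-4*t), -t^2*exp(-4*t)/2 + t*exp(-4*t) + exp(-4*t)]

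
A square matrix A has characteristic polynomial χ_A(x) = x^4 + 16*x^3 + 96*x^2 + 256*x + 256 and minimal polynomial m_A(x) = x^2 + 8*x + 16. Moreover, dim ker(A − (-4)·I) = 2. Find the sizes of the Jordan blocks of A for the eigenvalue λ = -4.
Block sizes for λ = -4: [2, 2]

Step 1 — from the characteristic polynomial, algebraic multiplicity of λ = -4 is 4. From dim ker(A − (-4)·I) = 2, there are exactly 2 Jordan blocks for λ = -4.
Step 2 — from the minimal polynomial, the factor (x + 4)^2 tells us the largest block for λ = -4 has size 2.
Step 3 — with total size 4, 2 blocks, and largest block 2, the block sizes (in nonincreasing order) are [2, 2].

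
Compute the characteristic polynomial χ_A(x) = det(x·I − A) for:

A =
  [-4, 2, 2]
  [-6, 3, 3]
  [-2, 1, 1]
x^3

Expanding det(x·I − A) (e.g. by cofactor expansion or by noting that A is similar to its Jordan form J, which has the same characteristic polynomial as A) gives
  χ_A(x) = x^3
which factors as x^3. The eigenvalues (with algebraic multiplicities) are λ = 0 with multiplicity 3.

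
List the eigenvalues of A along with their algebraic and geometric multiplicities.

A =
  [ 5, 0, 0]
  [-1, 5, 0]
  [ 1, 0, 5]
λ = 5: alg = 3, geom = 2

Step 1 — factor the characteristic polynomial to read off the algebraic multiplicities:
  χ_A(x) = (x - 5)^3

Step 2 — compute geometric multiplicities via the rank-nullity identity g(λ) = n − rank(A − λI):
  rank(A − (5)·I) = 1, so dim ker(A − (5)·I) = n − 1 = 2

Summary:
  λ = 5: algebraic multiplicity = 3, geometric multiplicity = 2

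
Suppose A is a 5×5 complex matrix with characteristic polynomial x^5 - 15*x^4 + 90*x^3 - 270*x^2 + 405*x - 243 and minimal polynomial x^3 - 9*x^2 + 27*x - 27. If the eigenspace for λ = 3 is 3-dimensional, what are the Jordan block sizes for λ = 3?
Block sizes for λ = 3: [3, 1, 1]

Step 1 — from the characteristic polynomial, algebraic multiplicity of λ = 3 is 5. From dim ker(A − (3)·I) = 3, there are exactly 3 Jordan blocks for λ = 3.
Step 2 — from the minimal polynomial, the factor (x − 3)^3 tells us the largest block for λ = 3 has size 3.
Step 3 — with total size 5, 3 blocks, and largest block 3, the block sizes (in nonincreasing order) are [3, 1, 1].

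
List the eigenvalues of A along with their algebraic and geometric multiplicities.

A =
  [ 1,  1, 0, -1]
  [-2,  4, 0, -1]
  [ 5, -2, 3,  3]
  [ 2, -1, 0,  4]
λ = 3: alg = 4, geom = 2

Step 1 — factor the characteristic polynomial to read off the algebraic multiplicities:
  χ_A(x) = (x - 3)^4

Step 2 — compute geometric multiplicities via the rank-nullity identity g(λ) = n − rank(A − λI):
  rank(A − (3)·I) = 2, so dim ker(A − (3)·I) = n − 2 = 2

Summary:
  λ = 3: algebraic multiplicity = 4, geometric multiplicity = 2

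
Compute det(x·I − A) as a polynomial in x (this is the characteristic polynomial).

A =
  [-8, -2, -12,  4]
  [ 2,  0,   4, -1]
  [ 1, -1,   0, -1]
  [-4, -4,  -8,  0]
x^4 + 8*x^3 + 24*x^2 + 32*x + 16

Expanding det(x·I − A) (e.g. by cofactor expansion or by noting that A is similar to its Jordan form J, which has the same characteristic polynomial as A) gives
  χ_A(x) = x^4 + 8*x^3 + 24*x^2 + 32*x + 16
which factors as (x + 2)^4. The eigenvalues (with algebraic multiplicities) are λ = -2 with multiplicity 4.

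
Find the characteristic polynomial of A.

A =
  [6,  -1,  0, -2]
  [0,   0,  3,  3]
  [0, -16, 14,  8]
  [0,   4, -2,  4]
x^4 - 24*x^3 + 216*x^2 - 864*x + 1296

Expanding det(x·I − A) (e.g. by cofactor expansion or by noting that A is similar to its Jordan form J, which has the same characteristic polynomial as A) gives
  χ_A(x) = x^4 - 24*x^3 + 216*x^2 - 864*x + 1296
which factors as (x - 6)^4. The eigenvalues (with algebraic multiplicities) are λ = 6 with multiplicity 4.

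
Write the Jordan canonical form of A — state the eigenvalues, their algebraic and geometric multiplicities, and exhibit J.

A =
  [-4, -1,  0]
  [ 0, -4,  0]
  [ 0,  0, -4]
J_2(-4) ⊕ J_1(-4)

The characteristic polynomial is
  det(x·I − A) = x^3 + 12*x^2 + 48*x + 64 = (x + 4)^3

Eigenvalues and multiplicities (the geometric multiplicity of λ is n − rank(A − λI), which equals the number of Jordan blocks for λ):
  λ = -4: algebraic multiplicity = 3, geometric multiplicity = 2

Determining the block sizes for each eigenvalue:
  λ = -4: 2 blocks summing to 3 forces exactly one block of size 2 and the rest size 1 → block sizes [2, 1]

Assembling the blocks gives a Jordan form
J =
  [-4,  1,  0]
  [ 0, -4,  0]
  [ 0,  0, -4]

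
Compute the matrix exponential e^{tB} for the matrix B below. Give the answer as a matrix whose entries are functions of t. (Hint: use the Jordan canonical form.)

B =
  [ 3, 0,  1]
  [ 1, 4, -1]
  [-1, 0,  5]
e^{tB} =
  [-t*exp(4*t) + exp(4*t), 0, t*exp(4*t)]
  [t*exp(4*t), exp(4*t), -t*exp(4*t)]
  [-t*exp(4*t), 0, t*exp(4*t) + exp(4*t)]

Strategy: write B = P · J · P⁻¹ where J is a Jordan canonical form, so e^{tB} = P · e^{tJ} · P⁻¹, and e^{tJ} can be computed block-by-block.

B has Jordan form
J =
  [4, 1, 0]
  [0, 4, 0]
  [0, 0, 4]
(up to reordering of blocks).

Per-block formulas:
  For a 2×2 Jordan block J_2(4): exp(t · J_2(4)) = e^(4t)·(I + t·N), where N is the 2×2 nilpotent shift.
  For a 1×1 block at λ = 4: exp(t · [4]) = [e^(4t)].

After assembling e^{tJ} and conjugating by P, we get:

e^{tB} =
  [-t*exp(4*t) + exp(4*t), 0, t*exp(4*t)]
  [t*exp(4*t), exp(4*t), -t*exp(4*t)]
  [-t*exp(4*t), 0, t*exp(4*t) + exp(4*t)]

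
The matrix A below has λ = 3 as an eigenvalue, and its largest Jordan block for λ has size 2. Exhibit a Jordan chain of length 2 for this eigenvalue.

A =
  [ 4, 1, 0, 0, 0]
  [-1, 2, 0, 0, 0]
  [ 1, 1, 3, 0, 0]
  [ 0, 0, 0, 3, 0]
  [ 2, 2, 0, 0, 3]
A Jordan chain for λ = 3 of length 2:
v_1 = (1, -1, 1, 0, 2)ᵀ
v_2 = (1, 0, 0, 0, 0)ᵀ

Let N = A − (3)·I. We want v_2 with N^2 v_2 = 0 but N^1 v_2 ≠ 0; then v_{j-1} := N · v_j for j = 2, …, 2.

Pick v_2 = (1, 0, 0, 0, 0)ᵀ.
Then v_1 = N · v_2 = (1, -1, 1, 0, 2)ᵀ.

Sanity check: (A − (3)·I) v_1 = (0, 0, 0, 0, 0)ᵀ = 0. ✓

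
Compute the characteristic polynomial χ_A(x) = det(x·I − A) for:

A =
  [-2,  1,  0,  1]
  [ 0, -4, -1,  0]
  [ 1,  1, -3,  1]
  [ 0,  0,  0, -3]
x^4 + 12*x^3 + 54*x^2 + 108*x + 81

Expanding det(x·I − A) (e.g. by cofactor expansion or by noting that A is similar to its Jordan form J, which has the same characteristic polynomial as A) gives
  χ_A(x) = x^4 + 12*x^3 + 54*x^2 + 108*x + 81
which factors as (x + 3)^4. The eigenvalues (with algebraic multiplicities) are λ = -3 with multiplicity 4.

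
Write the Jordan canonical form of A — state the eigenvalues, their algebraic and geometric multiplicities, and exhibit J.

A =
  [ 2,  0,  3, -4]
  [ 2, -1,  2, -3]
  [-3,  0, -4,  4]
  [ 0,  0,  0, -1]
J_2(-1) ⊕ J_2(-1)

The characteristic polynomial is
  det(x·I − A) = x^4 + 4*x^3 + 6*x^2 + 4*x + 1 = (x + 1)^4

Eigenvalues and multiplicities (the geometric multiplicity of λ is n − rank(A − λI), which equals the number of Jordan blocks for λ):
  λ = -1: algebraic multiplicity = 4, geometric multiplicity = 2

Determining the block sizes for each eigenvalue:
  λ = -1: with am = 4 and gm = 2, the partition is not yet determined (e.g. several partitions of 4 into 2 parts exist). Let N = A − (-1)·I. Computing rank(N^1) = 2, rank(N^2) = 0; the number of blocks of size ≥ j is rank(N^{j−1}) − rank(N^j), giving [2, 2]. So we have 2 block(s) of size 2 → block sizes [2, 2]

Assembling the blocks gives a Jordan form
J =
  [-1,  1,  0,  0]
  [ 0, -1,  0,  0]
  [ 0,  0, -1,  1]
  [ 0,  0,  0, -1]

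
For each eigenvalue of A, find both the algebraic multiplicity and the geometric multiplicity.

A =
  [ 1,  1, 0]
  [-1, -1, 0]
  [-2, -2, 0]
λ = 0: alg = 3, geom = 2

Step 1 — factor the characteristic polynomial to read off the algebraic multiplicities:
  χ_A(x) = x^3

Step 2 — compute geometric multiplicities via the rank-nullity identity g(λ) = n − rank(A − λI):
  rank(A − (0)·I) = 1, so dim ker(A − (0)·I) = n − 1 = 2

Summary:
  λ = 0: algebraic multiplicity = 3, geometric multiplicity = 2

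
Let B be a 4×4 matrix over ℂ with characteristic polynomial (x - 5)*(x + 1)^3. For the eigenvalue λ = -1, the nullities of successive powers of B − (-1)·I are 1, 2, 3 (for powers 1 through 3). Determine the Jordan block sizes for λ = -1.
Block sizes for λ = -1: [3]

From the dimensions of kernels of powers, the number of Jordan blocks of size at least j is d_j − d_{j−1} where d_j = dim ker(N^j) (with d_0 = 0). Computing the differences gives [1, 1, 1].
The number of blocks of size exactly k is (#blocks of size ≥ k) − (#blocks of size ≥ k + 1), so the partition is: 1 block(s) of size 3.
In nonincreasing order the block sizes are [3].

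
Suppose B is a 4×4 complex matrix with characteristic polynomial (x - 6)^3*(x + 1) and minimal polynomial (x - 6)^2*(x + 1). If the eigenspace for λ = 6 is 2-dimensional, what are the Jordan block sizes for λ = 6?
Block sizes for λ = 6: [2, 1]

Step 1 — from the characteristic polynomial, algebraic multiplicity of λ = 6 is 3. From dim ker(B − (6)·I) = 2, there are exactly 2 Jordan blocks for λ = 6.
Step 2 — from the minimal polynomial, the factor (x − 6)^2 tells us the largest block for λ = 6 has size 2.
Step 3 — with total size 3, 2 blocks, and largest block 2, the block sizes (in nonincreasing order) are [2, 1].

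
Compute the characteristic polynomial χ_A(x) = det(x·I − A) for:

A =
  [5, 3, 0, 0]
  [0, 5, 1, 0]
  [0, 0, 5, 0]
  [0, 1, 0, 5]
x^4 - 20*x^3 + 150*x^2 - 500*x + 625

Expanding det(x·I − A) (e.g. by cofactor expansion or by noting that A is similar to its Jordan form J, which has the same characteristic polynomial as A) gives
  χ_A(x) = x^4 - 20*x^3 + 150*x^2 - 500*x + 625
which factors as (x - 5)^4. The eigenvalues (with algebraic multiplicities) are λ = 5 with multiplicity 4.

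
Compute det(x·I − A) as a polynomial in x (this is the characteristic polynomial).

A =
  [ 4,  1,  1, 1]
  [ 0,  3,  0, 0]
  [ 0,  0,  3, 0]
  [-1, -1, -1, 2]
x^4 - 12*x^3 + 54*x^2 - 108*x + 81

Expanding det(x·I − A) (e.g. by cofactor expansion or by noting that A is similar to its Jordan form J, which has the same characteristic polynomial as A) gives
  χ_A(x) = x^4 - 12*x^3 + 54*x^2 - 108*x + 81
which factors as (x - 3)^4. The eigenvalues (with algebraic multiplicities) are λ = 3 with multiplicity 4.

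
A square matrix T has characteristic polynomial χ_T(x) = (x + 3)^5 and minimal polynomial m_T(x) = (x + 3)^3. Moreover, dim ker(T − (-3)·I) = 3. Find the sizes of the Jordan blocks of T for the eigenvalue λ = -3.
Block sizes for λ = -3: [3, 1, 1]

Step 1 — from the characteristic polynomial, algebraic multiplicity of λ = -3 is 5. From dim ker(T − (-3)·I) = 3, there are exactly 3 Jordan blocks for λ = -3.
Step 2 — from the minimal polynomial, the factor (x + 3)^3 tells us the largest block for λ = -3 has size 3.
Step 3 — with total size 5, 3 blocks, and largest block 3, the block sizes (in nonincreasing order) are [3, 1, 1].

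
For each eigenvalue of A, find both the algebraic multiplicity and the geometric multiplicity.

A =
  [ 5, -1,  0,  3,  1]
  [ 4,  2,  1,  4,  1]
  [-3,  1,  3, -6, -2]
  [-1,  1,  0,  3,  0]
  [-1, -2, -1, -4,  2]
λ = 3: alg = 5, geom = 2

Step 1 — factor the characteristic polynomial to read off the algebraic multiplicities:
  χ_A(x) = (x - 3)^5

Step 2 — compute geometric multiplicities via the rank-nullity identity g(λ) = n − rank(A − λI):
  rank(A − (3)·I) = 3, so dim ker(A − (3)·I) = n − 3 = 2

Summary:
  λ = 3: algebraic multiplicity = 5, geometric multiplicity = 2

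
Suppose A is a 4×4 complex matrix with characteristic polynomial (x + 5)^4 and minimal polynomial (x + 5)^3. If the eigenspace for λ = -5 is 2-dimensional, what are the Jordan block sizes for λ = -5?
Block sizes for λ = -5: [3, 1]

Step 1 — from the characteristic polynomial, algebraic multiplicity of λ = -5 is 4. From dim ker(A − (-5)·I) = 2, there are exactly 2 Jordan blocks for λ = -5.
Step 2 — from the minimal polynomial, the factor (x + 5)^3 tells us the largest block for λ = -5 has size 3.
Step 3 — with total size 4, 2 blocks, and largest block 3, the block sizes (in nonincreasing order) are [3, 1].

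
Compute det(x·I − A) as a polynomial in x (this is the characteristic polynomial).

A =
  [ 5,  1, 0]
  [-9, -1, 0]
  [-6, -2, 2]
x^3 - 6*x^2 + 12*x - 8

Expanding det(x·I − A) (e.g. by cofactor expansion or by noting that A is similar to its Jordan form J, which has the same characteristic polynomial as A) gives
  χ_A(x) = x^3 - 6*x^2 + 12*x - 8
which factors as (x - 2)^3. The eigenvalues (with algebraic multiplicities) are λ = 2 with multiplicity 3.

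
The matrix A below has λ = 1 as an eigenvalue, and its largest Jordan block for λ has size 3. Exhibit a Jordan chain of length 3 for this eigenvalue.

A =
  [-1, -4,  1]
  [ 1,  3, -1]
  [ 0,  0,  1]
A Jordan chain for λ = 1 of length 3:
v_1 = (2, -1, 0)ᵀ
v_2 = (1, -1, 0)ᵀ
v_3 = (0, 0, 1)ᵀ

Let N = A − (1)·I. We want v_3 with N^3 v_3 = 0 but N^2 v_3 ≠ 0; then v_{j-1} := N · v_j for j = 3, …, 2.

Pick v_3 = (0, 0, 1)ᵀ.
Then v_2 = N · v_3 = (1, -1, 0)ᵀ.
Then v_1 = N · v_2 = (2, -1, 0)ᵀ.

Sanity check: (A − (1)·I) v_1 = (0, 0, 0)ᵀ = 0. ✓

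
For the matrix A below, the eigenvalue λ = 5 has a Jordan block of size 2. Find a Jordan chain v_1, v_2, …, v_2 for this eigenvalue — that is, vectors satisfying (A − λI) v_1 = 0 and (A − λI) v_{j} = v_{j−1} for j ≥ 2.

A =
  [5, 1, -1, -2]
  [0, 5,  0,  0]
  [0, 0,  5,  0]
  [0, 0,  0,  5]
A Jordan chain for λ = 5 of length 2:
v_1 = (1, 0, 0, 0)ᵀ
v_2 = (0, 1, 0, 0)ᵀ

Let N = A − (5)·I. We want v_2 with N^2 v_2 = 0 but N^1 v_2 ≠ 0; then v_{j-1} := N · v_j for j = 2, …, 2.

Pick v_2 = (0, 1, 0, 0)ᵀ.
Then v_1 = N · v_2 = (1, 0, 0, 0)ᵀ.

Sanity check: (A − (5)·I) v_1 = (0, 0, 0, 0)ᵀ = 0. ✓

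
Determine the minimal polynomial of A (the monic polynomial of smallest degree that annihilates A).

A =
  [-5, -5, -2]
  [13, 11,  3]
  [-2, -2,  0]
x^3 - 6*x^2 + 12*x - 8

The characteristic polynomial is χ_A(x) = (x - 2)^3, so the eigenvalues are known. The minimal polynomial is
  m_A(x) = Π_λ (x − λ)^{k_λ}
where k_λ is the size of the *largest* Jordan block for λ (equivalently, the smallest k with (A − λI)^k v = 0 for every generalised eigenvector v of λ).

  λ = 2: largest Jordan block has size 3, contributing (x − 2)^3

So m_A(x) = (x - 2)^3 = x^3 - 6*x^2 + 12*x - 8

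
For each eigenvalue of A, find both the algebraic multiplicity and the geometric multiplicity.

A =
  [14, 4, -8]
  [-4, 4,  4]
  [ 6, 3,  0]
λ = 6: alg = 3, geom = 2

Step 1 — factor the characteristic polynomial to read off the algebraic multiplicities:
  χ_A(x) = (x - 6)^3

Step 2 — compute geometric multiplicities via the rank-nullity identity g(λ) = n − rank(A − λI):
  rank(A − (6)·I) = 1, so dim ker(A − (6)·I) = n − 1 = 2

Summary:
  λ = 6: algebraic multiplicity = 3, geometric multiplicity = 2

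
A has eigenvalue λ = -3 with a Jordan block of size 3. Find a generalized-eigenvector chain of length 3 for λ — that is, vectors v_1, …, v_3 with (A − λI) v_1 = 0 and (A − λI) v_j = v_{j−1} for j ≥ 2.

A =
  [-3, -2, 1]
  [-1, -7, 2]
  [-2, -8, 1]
A Jordan chain for λ = -3 of length 3:
v_1 = (0, 2, 4)ᵀ
v_2 = (-2, -4, -8)ᵀ
v_3 = (0, 1, 0)ᵀ

Let N = A − (-3)·I. We want v_3 with N^3 v_3 = 0 but N^2 v_3 ≠ 0; then v_{j-1} := N · v_j for j = 3, …, 2.

Pick v_3 = (0, 1, 0)ᵀ.
Then v_2 = N · v_3 = (-2, -4, -8)ᵀ.
Then v_1 = N · v_2 = (0, 2, 4)ᵀ.

Sanity check: (A − (-3)·I) v_1 = (0, 0, 0)ᵀ = 0. ✓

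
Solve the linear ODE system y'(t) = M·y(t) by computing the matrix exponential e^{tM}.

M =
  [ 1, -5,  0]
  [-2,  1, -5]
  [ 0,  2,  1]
e^{tM} =
  [5*t^2*exp(t) + exp(t), -5*t*exp(t), 25*t^2*exp(t)/2]
  [-2*t*exp(t), exp(t), -5*t*exp(t)]
  [-2*t^2*exp(t), 2*t*exp(t), -5*t^2*exp(t) + exp(t)]

Strategy: write M = P · J · P⁻¹ where J is a Jordan canonical form, so e^{tM} = P · e^{tJ} · P⁻¹, and e^{tJ} can be computed block-by-block.

M has Jordan form
J =
  [1, 1, 0]
  [0, 1, 1]
  [0, 0, 1]
(up to reordering of blocks).

Per-block formulas:
  For a 3×3 Jordan block J_3(1): exp(t · J_3(1)) = e^(1t)·(I + t·N + (t^2/2)·N^2), where N is the 3×3 nilpotent shift.

After assembling e^{tJ} and conjugating by P, we get:

e^{tM} =
  [5*t^2*exp(t) + exp(t), -5*t*exp(t), 25*t^2*exp(t)/2]
  [-2*t*exp(t), exp(t), -5*t*exp(t)]
  [-2*t^2*exp(t), 2*t*exp(t), -5*t^2*exp(t) + exp(t)]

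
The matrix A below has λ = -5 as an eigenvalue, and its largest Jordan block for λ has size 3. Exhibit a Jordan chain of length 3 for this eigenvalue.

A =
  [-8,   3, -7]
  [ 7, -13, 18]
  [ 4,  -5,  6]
A Jordan chain for λ = -5 of length 3:
v_1 = (2, -5, -3)ᵀ
v_2 = (-3, 7, 4)ᵀ
v_3 = (1, 0, 0)ᵀ

Let N = A − (-5)·I. We want v_3 with N^3 v_3 = 0 but N^2 v_3 ≠ 0; then v_{j-1} := N · v_j for j = 3, …, 2.

Pick v_3 = (1, 0, 0)ᵀ.
Then v_2 = N · v_3 = (-3, 7, 4)ᵀ.
Then v_1 = N · v_2 = (2, -5, -3)ᵀ.

Sanity check: (A − (-5)·I) v_1 = (0, 0, 0)ᵀ = 0. ✓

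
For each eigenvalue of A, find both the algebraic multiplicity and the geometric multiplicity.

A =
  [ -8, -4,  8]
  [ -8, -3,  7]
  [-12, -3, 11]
λ = -4: alg = 1, geom = 1; λ = 2: alg = 2, geom = 1

Step 1 — factor the characteristic polynomial to read off the algebraic multiplicities:
  χ_A(x) = (x - 2)^2*(x + 4)

Step 2 — compute geometric multiplicities via the rank-nullity identity g(λ) = n − rank(A − λI):
  rank(A − (-4)·I) = 2, so dim ker(A − (-4)·I) = n − 2 = 1
  rank(A − (2)·I) = 2, so dim ker(A − (2)·I) = n − 2 = 1

Summary:
  λ = -4: algebraic multiplicity = 1, geometric multiplicity = 1
  λ = 2: algebraic multiplicity = 2, geometric multiplicity = 1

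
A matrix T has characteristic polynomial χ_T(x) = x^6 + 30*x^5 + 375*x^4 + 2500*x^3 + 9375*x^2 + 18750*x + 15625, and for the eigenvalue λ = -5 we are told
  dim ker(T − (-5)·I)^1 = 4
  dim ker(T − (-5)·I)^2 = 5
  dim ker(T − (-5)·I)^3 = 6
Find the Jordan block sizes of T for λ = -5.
Block sizes for λ = -5: [3, 1, 1, 1]

From the dimensions of kernels of powers, the number of Jordan blocks of size at least j is d_j − d_{j−1} where d_j = dim ker(N^j) (with d_0 = 0). Computing the differences gives [4, 1, 1].
The number of blocks of size exactly k is (#blocks of size ≥ k) − (#blocks of size ≥ k + 1), so the partition is: 3 block(s) of size 1, 1 block(s) of size 3.
In nonincreasing order the block sizes are [3, 1, 1, 1].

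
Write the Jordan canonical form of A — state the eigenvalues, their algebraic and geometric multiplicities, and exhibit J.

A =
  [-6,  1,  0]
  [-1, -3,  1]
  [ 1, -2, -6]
J_3(-5)

The characteristic polynomial is
  det(x·I − A) = x^3 + 15*x^2 + 75*x + 125 = (x + 5)^3

Eigenvalues and multiplicities (the geometric multiplicity of λ is n − rank(A − λI), which equals the number of Jordan blocks for λ):
  λ = -5: algebraic multiplicity = 3, geometric multiplicity = 1

Determining the block sizes for each eigenvalue:
  λ = -5: one block (gm = 1), so the single block has size am = 3 → block sizes [3]

Assembling the blocks gives a Jordan form
J =
  [-5,  1,  0]
  [ 0, -5,  1]
  [ 0,  0, -5]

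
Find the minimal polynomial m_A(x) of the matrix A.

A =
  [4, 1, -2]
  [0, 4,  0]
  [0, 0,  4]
x^2 - 8*x + 16

The characteristic polynomial is χ_A(x) = (x - 4)^3, so the eigenvalues are known. The minimal polynomial is
  m_A(x) = Π_λ (x − λ)^{k_λ}
where k_λ is the size of the *largest* Jordan block for λ (equivalently, the smallest k with (A − λI)^k v = 0 for every generalised eigenvector v of λ).

  λ = 4: largest Jordan block has size 2, contributing (x − 4)^2

So m_A(x) = (x - 4)^2 = x^2 - 8*x + 16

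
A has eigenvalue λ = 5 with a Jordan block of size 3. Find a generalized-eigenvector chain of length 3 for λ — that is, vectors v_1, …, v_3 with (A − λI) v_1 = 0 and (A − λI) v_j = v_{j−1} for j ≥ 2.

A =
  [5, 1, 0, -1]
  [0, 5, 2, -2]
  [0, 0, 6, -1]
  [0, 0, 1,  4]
A Jordan chain for λ = 5 of length 3:
v_1 = (1, 0, 0, 0)ᵀ
v_2 = (0, 2, 1, 1)ᵀ
v_3 = (0, 0, 1, 0)ᵀ

Let N = A − (5)·I. We want v_3 with N^3 v_3 = 0 but N^2 v_3 ≠ 0; then v_{j-1} := N · v_j for j = 3, …, 2.

Pick v_3 = (0, 0, 1, 0)ᵀ.
Then v_2 = N · v_3 = (0, 2, 1, 1)ᵀ.
Then v_1 = N · v_2 = (1, 0, 0, 0)ᵀ.

Sanity check: (A − (5)·I) v_1 = (0, 0, 0, 0)ᵀ = 0. ✓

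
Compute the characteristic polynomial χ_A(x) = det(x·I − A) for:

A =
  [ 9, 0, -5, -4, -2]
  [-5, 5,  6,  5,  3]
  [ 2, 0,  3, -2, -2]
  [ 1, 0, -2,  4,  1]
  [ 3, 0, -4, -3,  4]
x^5 - 25*x^4 + 250*x^3 - 1250*x^2 + 3125*x - 3125

Expanding det(x·I − A) (e.g. by cofactor expansion or by noting that A is similar to its Jordan form J, which has the same characteristic polynomial as A) gives
  χ_A(x) = x^5 - 25*x^4 + 250*x^3 - 1250*x^2 + 3125*x - 3125
which factors as (x - 5)^5. The eigenvalues (with algebraic multiplicities) are λ = 5 with multiplicity 5.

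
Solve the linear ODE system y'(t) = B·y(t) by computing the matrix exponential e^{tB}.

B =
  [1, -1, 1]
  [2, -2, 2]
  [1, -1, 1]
e^{tB} =
  [t + 1, -t, t]
  [2*t, 1 - 2*t, 2*t]
  [t, -t, t + 1]

Strategy: write B = P · J · P⁻¹ where J is a Jordan canonical form, so e^{tB} = P · e^{tJ} · P⁻¹, and e^{tJ} can be computed block-by-block.

B has Jordan form
J =
  [0, 1, 0]
  [0, 0, 0]
  [0, 0, 0]
(up to reordering of blocks).

Per-block formulas:
  For a 2×2 Jordan block J_2(0): exp(t · J_2(0)) = e^(0t)·(I + t·N), where N is the 2×2 nilpotent shift.
  For a 1×1 block at λ = 0: exp(t · [0]) = [e^(0t)].

After assembling e^{tJ} and conjugating by P, we get:

e^{tB} =
  [t + 1, -t, t]
  [2*t, 1 - 2*t, 2*t]
  [t, -t, t + 1]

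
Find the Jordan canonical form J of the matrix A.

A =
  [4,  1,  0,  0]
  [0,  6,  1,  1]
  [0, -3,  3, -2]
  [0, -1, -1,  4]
J_3(4) ⊕ J_1(5)

The characteristic polynomial is
  det(x·I − A) = x^4 - 17*x^3 + 108*x^2 - 304*x + 320 = (x - 5)*(x - 4)^3

Eigenvalues and multiplicities (the geometric multiplicity of λ is n − rank(A − λI), which equals the number of Jordan blocks for λ):
  λ = 4: algebraic multiplicity = 3, geometric multiplicity = 1
  λ = 5: algebraic multiplicity = 1, geometric multiplicity = 1

Determining the block sizes for each eigenvalue:
  λ = 4: one block (gm = 1), so the single block has size am = 3 → block sizes [3]
  λ = 5: one block (gm = 1), so the single block has size am = 1 → block sizes [1]

Assembling the blocks gives a Jordan form
J =
  [4, 1, 0, 0]
  [0, 4, 1, 0]
  [0, 0, 4, 0]
  [0, 0, 0, 5]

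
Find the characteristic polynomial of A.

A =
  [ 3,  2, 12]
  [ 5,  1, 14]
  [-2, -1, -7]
x^3 + 3*x^2 + 3*x + 1

Expanding det(x·I − A) (e.g. by cofactor expansion or by noting that A is similar to its Jordan form J, which has the same characteristic polynomial as A) gives
  χ_A(x) = x^3 + 3*x^2 + 3*x + 1
which factors as (x + 1)^3. The eigenvalues (with algebraic multiplicities) are λ = -1 with multiplicity 3.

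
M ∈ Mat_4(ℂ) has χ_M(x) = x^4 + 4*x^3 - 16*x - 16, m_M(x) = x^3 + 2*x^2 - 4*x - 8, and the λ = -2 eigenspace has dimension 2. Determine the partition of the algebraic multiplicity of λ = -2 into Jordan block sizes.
Block sizes for λ = -2: [2, 1]

Step 1 — from the characteristic polynomial, algebraic multiplicity of λ = -2 is 3. From dim ker(M − (-2)·I) = 2, there are exactly 2 Jordan blocks for λ = -2.
Step 2 — from the minimal polynomial, the factor (x + 2)^2 tells us the largest block for λ = -2 has size 2.
Step 3 — with total size 3, 2 blocks, and largest block 2, the block sizes (in nonincreasing order) are [2, 1].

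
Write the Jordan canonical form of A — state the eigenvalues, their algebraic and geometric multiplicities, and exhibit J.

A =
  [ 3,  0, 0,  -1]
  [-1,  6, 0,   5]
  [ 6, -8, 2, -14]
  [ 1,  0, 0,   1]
J_2(2) ⊕ J_1(2) ⊕ J_1(6)

The characteristic polynomial is
  det(x·I − A) = x^4 - 12*x^3 + 48*x^2 - 80*x + 48 = (x - 6)*(x - 2)^3

Eigenvalues and multiplicities (the geometric multiplicity of λ is n − rank(A − λI), which equals the number of Jordan blocks for λ):
  λ = 2: algebraic multiplicity = 3, geometric multiplicity = 2
  λ = 6: algebraic multiplicity = 1, geometric multiplicity = 1

Determining the block sizes for each eigenvalue:
  λ = 2: 2 blocks summing to 3 forces exactly one block of size 2 and the rest size 1 → block sizes [2, 1]
  λ = 6: one block (gm = 1), so the single block has size am = 1 → block sizes [1]

Assembling the blocks gives a Jordan form
J =
  [2, 1, 0, 0]
  [0, 2, 0, 0]
  [0, 0, 2, 0]
  [0, 0, 0, 6]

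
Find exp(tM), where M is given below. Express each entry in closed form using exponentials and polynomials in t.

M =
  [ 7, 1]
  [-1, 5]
e^{tM} =
  [t*exp(6*t) + exp(6*t), t*exp(6*t)]
  [-t*exp(6*t), -t*exp(6*t) + exp(6*t)]

Strategy: write M = P · J · P⁻¹ where J is a Jordan canonical form, so e^{tM} = P · e^{tJ} · P⁻¹, and e^{tJ} can be computed block-by-block.

M has Jordan form
J =
  [6, 1]
  [0, 6]
(up to reordering of blocks).

Per-block formulas:
  For a 2×2 Jordan block J_2(6): exp(t · J_2(6)) = e^(6t)·(I + t·N), where N is the 2×2 nilpotent shift.

After assembling e^{tJ} and conjugating by P, we get:

e^{tM} =
  [t*exp(6*t) + exp(6*t), t*exp(6*t)]
  [-t*exp(6*t), -t*exp(6*t) + exp(6*t)]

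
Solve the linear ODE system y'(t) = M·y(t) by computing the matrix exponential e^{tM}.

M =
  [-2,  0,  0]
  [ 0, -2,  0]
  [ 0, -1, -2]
e^{tM} =
  [exp(-2*t), 0, 0]
  [0, exp(-2*t), 0]
  [0, -t*exp(-2*t), exp(-2*t)]

Strategy: write M = P · J · P⁻¹ where J is a Jordan canonical form, so e^{tM} = P · e^{tJ} · P⁻¹, and e^{tJ} can be computed block-by-block.

M has Jordan form
J =
  [-2,  1,  0]
  [ 0, -2,  0]
  [ 0,  0, -2]
(up to reordering of blocks).

Per-block formulas:
  For a 1×1 block at λ = -2: exp(t · [-2]) = [e^(-2t)].
  For a 2×2 Jordan block J_2(-2): exp(t · J_2(-2)) = e^(-2t)·(I + t·N), where N is the 2×2 nilpotent shift.

After assembling e^{tJ} and conjugating by P, we get:

e^{tM} =
  [exp(-2*t), 0, 0]
  [0, exp(-2*t), 0]
  [0, -t*exp(-2*t), exp(-2*t)]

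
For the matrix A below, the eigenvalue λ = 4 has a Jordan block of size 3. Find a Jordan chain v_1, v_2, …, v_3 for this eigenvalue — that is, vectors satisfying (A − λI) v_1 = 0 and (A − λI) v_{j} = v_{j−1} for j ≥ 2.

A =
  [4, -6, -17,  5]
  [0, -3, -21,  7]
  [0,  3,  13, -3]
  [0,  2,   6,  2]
A Jordan chain for λ = 4 of length 3:
v_1 = (1, 0, 0, 0)ᵀ
v_2 = (-6, -7, 3, 2)ᵀ
v_3 = (0, 1, 0, 0)ᵀ

Let N = A − (4)·I. We want v_3 with N^3 v_3 = 0 but N^2 v_3 ≠ 0; then v_{j-1} := N · v_j for j = 3, …, 2.

Pick v_3 = (0, 1, 0, 0)ᵀ.
Then v_2 = N · v_3 = (-6, -7, 3, 2)ᵀ.
Then v_1 = N · v_2 = (1, 0, 0, 0)ᵀ.

Sanity check: (A − (4)·I) v_1 = (0, 0, 0, 0)ᵀ = 0. ✓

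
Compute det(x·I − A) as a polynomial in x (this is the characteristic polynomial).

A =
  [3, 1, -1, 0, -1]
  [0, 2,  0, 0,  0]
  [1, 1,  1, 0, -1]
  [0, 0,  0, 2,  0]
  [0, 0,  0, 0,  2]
x^5 - 10*x^4 + 40*x^3 - 80*x^2 + 80*x - 32

Expanding det(x·I − A) (e.g. by cofactor expansion or by noting that A is similar to its Jordan form J, which has the same characteristic polynomial as A) gives
  χ_A(x) = x^5 - 10*x^4 + 40*x^3 - 80*x^2 + 80*x - 32
which factors as (x - 2)^5. The eigenvalues (with algebraic multiplicities) are λ = 2 with multiplicity 5.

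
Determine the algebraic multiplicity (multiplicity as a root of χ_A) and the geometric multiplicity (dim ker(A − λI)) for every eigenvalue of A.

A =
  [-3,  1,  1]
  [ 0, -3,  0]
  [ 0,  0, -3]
λ = -3: alg = 3, geom = 2

Step 1 — factor the characteristic polynomial to read off the algebraic multiplicities:
  χ_A(x) = (x + 3)^3

Step 2 — compute geometric multiplicities via the rank-nullity identity g(λ) = n − rank(A − λI):
  rank(A − (-3)·I) = 1, so dim ker(A − (-3)·I) = n − 1 = 2

Summary:
  λ = -3: algebraic multiplicity = 3, geometric multiplicity = 2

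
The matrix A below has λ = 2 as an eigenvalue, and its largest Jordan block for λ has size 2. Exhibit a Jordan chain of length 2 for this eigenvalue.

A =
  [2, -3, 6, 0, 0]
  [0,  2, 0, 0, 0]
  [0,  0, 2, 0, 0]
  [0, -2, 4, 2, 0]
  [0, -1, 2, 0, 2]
A Jordan chain for λ = 2 of length 2:
v_1 = (-3, 0, 0, -2, -1)ᵀ
v_2 = (0, 1, 0, 0, 0)ᵀ

Let N = A − (2)·I. We want v_2 with N^2 v_2 = 0 but N^1 v_2 ≠ 0; then v_{j-1} := N · v_j for j = 2, …, 2.

Pick v_2 = (0, 1, 0, 0, 0)ᵀ.
Then v_1 = N · v_2 = (-3, 0, 0, -2, -1)ᵀ.

Sanity check: (A − (2)·I) v_1 = (0, 0, 0, 0, 0)ᵀ = 0. ✓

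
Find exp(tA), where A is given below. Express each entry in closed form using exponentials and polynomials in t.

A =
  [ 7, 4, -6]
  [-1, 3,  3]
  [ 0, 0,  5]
e^{tA} =
  [2*t*exp(5*t) + exp(5*t), 4*t*exp(5*t), -6*t*exp(5*t)]
  [-t*exp(5*t), -2*t*exp(5*t) + exp(5*t), 3*t*exp(5*t)]
  [0, 0, exp(5*t)]

Strategy: write A = P · J · P⁻¹ where J is a Jordan canonical form, so e^{tA} = P · e^{tJ} · P⁻¹, and e^{tJ} can be computed block-by-block.

A has Jordan form
J =
  [5, 1, 0]
  [0, 5, 0]
  [0, 0, 5]
(up to reordering of blocks).

Per-block formulas:
  For a 2×2 Jordan block J_2(5): exp(t · J_2(5)) = e^(5t)·(I + t·N), where N is the 2×2 nilpotent shift.
  For a 1×1 block at λ = 5: exp(t · [5]) = [e^(5t)].

After assembling e^{tJ} and conjugating by P, we get:

e^{tA} =
  [2*t*exp(5*t) + exp(5*t), 4*t*exp(5*t), -6*t*exp(5*t)]
  [-t*exp(5*t), -2*t*exp(5*t) + exp(5*t), 3*t*exp(5*t)]
  [0, 0, exp(5*t)]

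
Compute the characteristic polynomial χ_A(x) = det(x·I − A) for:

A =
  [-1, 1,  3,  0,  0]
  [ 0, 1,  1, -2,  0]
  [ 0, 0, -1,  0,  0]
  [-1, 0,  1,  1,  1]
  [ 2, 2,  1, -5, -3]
x^5 + 3*x^4 + 3*x^3 + x^2

Expanding det(x·I − A) (e.g. by cofactor expansion or by noting that A is similar to its Jordan form J, which has the same characteristic polynomial as A) gives
  χ_A(x) = x^5 + 3*x^4 + 3*x^3 + x^2
which factors as x^2*(x + 1)^3. The eigenvalues (with algebraic multiplicities) are λ = -1 with multiplicity 3, λ = 0 with multiplicity 2.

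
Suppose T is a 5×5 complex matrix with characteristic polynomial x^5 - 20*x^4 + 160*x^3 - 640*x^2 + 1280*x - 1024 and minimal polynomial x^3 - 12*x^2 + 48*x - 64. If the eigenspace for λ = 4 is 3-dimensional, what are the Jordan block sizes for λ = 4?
Block sizes for λ = 4: [3, 1, 1]

Step 1 — from the characteristic polynomial, algebraic multiplicity of λ = 4 is 5. From dim ker(T − (4)·I) = 3, there are exactly 3 Jordan blocks for λ = 4.
Step 2 — from the minimal polynomial, the factor (x − 4)^3 tells us the largest block for λ = 4 has size 3.
Step 3 — with total size 5, 3 blocks, and largest block 3, the block sizes (in nonincreasing order) are [3, 1, 1].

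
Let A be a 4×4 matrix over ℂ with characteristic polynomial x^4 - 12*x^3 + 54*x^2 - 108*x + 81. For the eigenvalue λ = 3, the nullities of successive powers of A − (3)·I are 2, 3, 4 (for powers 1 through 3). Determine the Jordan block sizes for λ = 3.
Block sizes for λ = 3: [3, 1]

From the dimensions of kernels of powers, the number of Jordan blocks of size at least j is d_j − d_{j−1} where d_j = dim ker(N^j) (with d_0 = 0). Computing the differences gives [2, 1, 1].
The number of blocks of size exactly k is (#blocks of size ≥ k) − (#blocks of size ≥ k + 1), so the partition is: 1 block(s) of size 1, 1 block(s) of size 3.
In nonincreasing order the block sizes are [3, 1].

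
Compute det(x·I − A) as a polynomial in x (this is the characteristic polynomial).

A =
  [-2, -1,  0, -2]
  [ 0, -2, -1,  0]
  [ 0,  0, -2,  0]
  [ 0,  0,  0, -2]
x^4 + 8*x^3 + 24*x^2 + 32*x + 16

Expanding det(x·I − A) (e.g. by cofactor expansion or by noting that A is similar to its Jordan form J, which has the same characteristic polynomial as A) gives
  χ_A(x) = x^4 + 8*x^3 + 24*x^2 + 32*x + 16
which factors as (x + 2)^4. The eigenvalues (with algebraic multiplicities) are λ = -2 with multiplicity 4.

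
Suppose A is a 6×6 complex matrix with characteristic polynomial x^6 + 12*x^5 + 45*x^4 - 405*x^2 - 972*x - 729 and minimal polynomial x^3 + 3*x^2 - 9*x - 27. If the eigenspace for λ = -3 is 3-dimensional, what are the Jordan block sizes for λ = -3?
Block sizes for λ = -3: [2, 2, 1]

Step 1 — from the characteristic polynomial, algebraic multiplicity of λ = -3 is 5. From dim ker(A − (-3)·I) = 3, there are exactly 3 Jordan blocks for λ = -3.
Step 2 — from the minimal polynomial, the factor (x + 3)^2 tells us the largest block for λ = -3 has size 2.
Step 3 — with total size 5, 3 blocks, and largest block 2, the block sizes (in nonincreasing order) are [2, 2, 1].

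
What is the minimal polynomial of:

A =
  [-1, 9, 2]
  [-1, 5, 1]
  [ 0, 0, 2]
x^3 - 6*x^2 + 12*x - 8

The characteristic polynomial is χ_A(x) = (x - 2)^3, so the eigenvalues are known. The minimal polynomial is
  m_A(x) = Π_λ (x − λ)^{k_λ}
where k_λ is the size of the *largest* Jordan block for λ (equivalently, the smallest k with (A − λI)^k v = 0 for every generalised eigenvector v of λ).

  λ = 2: largest Jordan block has size 3, contributing (x − 2)^3

So m_A(x) = (x - 2)^3 = x^3 - 6*x^2 + 12*x - 8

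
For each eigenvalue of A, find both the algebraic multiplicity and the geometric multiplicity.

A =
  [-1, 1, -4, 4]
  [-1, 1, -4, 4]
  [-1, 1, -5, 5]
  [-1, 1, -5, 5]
λ = 0: alg = 4, geom = 2

Step 1 — factor the characteristic polynomial to read off the algebraic multiplicities:
  χ_A(x) = x^4

Step 2 — compute geometric multiplicities via the rank-nullity identity g(λ) = n − rank(A − λI):
  rank(A − (0)·I) = 2, so dim ker(A − (0)·I) = n − 2 = 2

Summary:
  λ = 0: algebraic multiplicity = 4, geometric multiplicity = 2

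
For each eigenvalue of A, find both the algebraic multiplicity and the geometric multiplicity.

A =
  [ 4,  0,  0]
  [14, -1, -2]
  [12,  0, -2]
λ = -2: alg = 1, geom = 1; λ = -1: alg = 1, geom = 1; λ = 4: alg = 1, geom = 1

Step 1 — factor the characteristic polynomial to read off the algebraic multiplicities:
  χ_A(x) = (x - 4)*(x + 1)*(x + 2)

Step 2 — compute geometric multiplicities via the rank-nullity identity g(λ) = n − rank(A − λI):
  rank(A − (-2)·I) = 2, so dim ker(A − (-2)·I) = n − 2 = 1
  rank(A − (-1)·I) = 2, so dim ker(A − (-1)·I) = n − 2 = 1
  rank(A − (4)·I) = 2, so dim ker(A − (4)·I) = n − 2 = 1

Summary:
  λ = -2: algebraic multiplicity = 1, geometric multiplicity = 1
  λ = -1: algebraic multiplicity = 1, geometric multiplicity = 1
  λ = 4: algebraic multiplicity = 1, geometric multiplicity = 1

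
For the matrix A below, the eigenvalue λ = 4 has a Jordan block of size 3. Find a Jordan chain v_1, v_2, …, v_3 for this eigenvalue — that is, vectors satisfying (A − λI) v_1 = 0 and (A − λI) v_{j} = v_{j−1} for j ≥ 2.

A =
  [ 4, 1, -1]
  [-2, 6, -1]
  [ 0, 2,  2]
A Jordan chain for λ = 4 of length 3:
v_1 = (-2, -4, -4)ᵀ
v_2 = (0, -2, 0)ᵀ
v_3 = (1, 0, 0)ᵀ

Let N = A − (4)·I. We want v_3 with N^3 v_3 = 0 but N^2 v_3 ≠ 0; then v_{j-1} := N · v_j for j = 3, …, 2.

Pick v_3 = (1, 0, 0)ᵀ.
Then v_2 = N · v_3 = (0, -2, 0)ᵀ.
Then v_1 = N · v_2 = (-2, -4, -4)ᵀ.

Sanity check: (A − (4)·I) v_1 = (0, 0, 0)ᵀ = 0. ✓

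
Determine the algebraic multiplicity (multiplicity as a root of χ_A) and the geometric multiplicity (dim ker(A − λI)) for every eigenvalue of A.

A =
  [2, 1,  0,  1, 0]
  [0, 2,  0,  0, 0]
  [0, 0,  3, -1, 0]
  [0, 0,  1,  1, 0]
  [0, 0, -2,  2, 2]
λ = 2: alg = 5, geom = 3

Step 1 — factor the characteristic polynomial to read off the algebraic multiplicities:
  χ_A(x) = (x - 2)^5

Step 2 — compute geometric multiplicities via the rank-nullity identity g(λ) = n − rank(A − λI):
  rank(A − (2)·I) = 2, so dim ker(A − (2)·I) = n − 2 = 3

Summary:
  λ = 2: algebraic multiplicity = 5, geometric multiplicity = 3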